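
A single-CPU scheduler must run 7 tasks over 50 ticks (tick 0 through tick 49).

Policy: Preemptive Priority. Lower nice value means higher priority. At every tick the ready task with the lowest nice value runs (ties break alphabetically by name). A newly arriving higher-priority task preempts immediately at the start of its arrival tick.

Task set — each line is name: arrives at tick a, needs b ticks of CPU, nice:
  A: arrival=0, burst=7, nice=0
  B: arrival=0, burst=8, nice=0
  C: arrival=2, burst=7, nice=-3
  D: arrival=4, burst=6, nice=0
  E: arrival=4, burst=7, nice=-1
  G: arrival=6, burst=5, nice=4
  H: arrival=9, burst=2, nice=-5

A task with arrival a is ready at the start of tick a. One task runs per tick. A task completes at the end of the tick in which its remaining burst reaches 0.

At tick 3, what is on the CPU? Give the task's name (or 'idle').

running at tick 3 = C

t=0: ready={A,B} → run A
t=1: ready={A,B} → run A
t=2: ready={A,B,C} → run C
t=3: ready={A,B,C} → run C
t=4: ready={A,B,C,D,E} → run C
t=5: ready={A,B,C,D,E} → run C
t=6: ready={A,B,C,D,E,G} → run C
t=7: ready={A,B,C,D,E,G} → run C
t=8: ready={A,B,C,D,E,G} → run C
t=9: ready={A,B,D,E,G,H} → run H
t=10: ready={A,B,D,E,G,H} → run H
t=11: ready={A,B,D,E,G} → run E
t=12: ready={A,B,D,E,G} → run E
t=13: ready={A,B,D,E,G} → run E
t=14: ready={A,B,D,E,G} → run E
t=15: ready={A,B,D,E,G} → run E
t=16: ready={A,B,D,E,G} → run E
t=17: ready={A,B,D,E,G} → run E
t=18: ready={A,B,D,G} → run A
t=19: ready={A,B,D,G} → run A
t=20: ready={A,B,D,G} → run A
t=21: ready={A,B,D,G} → run A
t=22: ready={A,B,D,G} → run A
t=23: ready={B,D,G} → run B
t=24: ready={B,D,G} → run B
t=25: ready={B,D,G} → run B
t=26: ready={B,D,G} → run B
t=27: ready={B,D,G} → run B
t=28: ready={B,D,G} → run B
t=29: ready={B,D,G} → run B
t=30: ready={B,D,G} → run B
t=31: ready={D,G} → run D
t=32: ready={D,G} → run D
t=33: ready={D,G} → run D
t=34: ready={D,G} → run D
t=35: ready={D,G} → run D
t=36: ready={D,G} → run D
t=37: ready={G} → run G
t=38: ready={G} → run G
t=39: ready={G} → run G
t=40: ready={G} → run G
t=41: ready={G} → run G
t=42: (idle)
t=43: (idle)
t=44: (idle)
t=45: (idle)
t=46: (idle)
t=47: (idle)
t=48: (idle)
t=49: (idle)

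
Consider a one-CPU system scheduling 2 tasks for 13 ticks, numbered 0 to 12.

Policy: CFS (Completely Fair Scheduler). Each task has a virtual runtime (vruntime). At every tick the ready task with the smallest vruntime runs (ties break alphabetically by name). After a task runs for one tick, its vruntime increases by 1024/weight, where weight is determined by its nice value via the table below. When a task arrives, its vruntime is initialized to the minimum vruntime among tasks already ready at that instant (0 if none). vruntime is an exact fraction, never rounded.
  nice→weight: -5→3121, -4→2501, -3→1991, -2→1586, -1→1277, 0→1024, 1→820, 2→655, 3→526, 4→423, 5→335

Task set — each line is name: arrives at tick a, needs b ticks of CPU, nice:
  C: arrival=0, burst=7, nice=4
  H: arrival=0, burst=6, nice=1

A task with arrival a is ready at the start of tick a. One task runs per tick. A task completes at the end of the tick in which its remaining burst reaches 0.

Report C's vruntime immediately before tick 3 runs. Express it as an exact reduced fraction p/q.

vruntime(C, start of tick 3) = 1024/423

t=0: vr[C=0 H=0] → run C
t=1: vr[C=1024/423 H=0] → run H
t=2: vr[C=1024/423 H=256/205] → run H
t=3: vr[C=1024/423 H=512/205] → run C
t=4: vr[C=2048/423 H=512/205] → run H
t=5: vr[C=2048/423 H=768/205] → run H
t=6: vr[C=2048/423 H=1024/205] → run C
t=7: vr[C=1024/141 H=1024/205] → run H
t=8: vr[C=1024/141 H=256/41] → run H
t=9: vr[C=1024/141] → run C
t=10: vr[C=4096/423] → run C
t=11: vr[C=5120/423] → run C
t=12: vr[C=2048/141] → run C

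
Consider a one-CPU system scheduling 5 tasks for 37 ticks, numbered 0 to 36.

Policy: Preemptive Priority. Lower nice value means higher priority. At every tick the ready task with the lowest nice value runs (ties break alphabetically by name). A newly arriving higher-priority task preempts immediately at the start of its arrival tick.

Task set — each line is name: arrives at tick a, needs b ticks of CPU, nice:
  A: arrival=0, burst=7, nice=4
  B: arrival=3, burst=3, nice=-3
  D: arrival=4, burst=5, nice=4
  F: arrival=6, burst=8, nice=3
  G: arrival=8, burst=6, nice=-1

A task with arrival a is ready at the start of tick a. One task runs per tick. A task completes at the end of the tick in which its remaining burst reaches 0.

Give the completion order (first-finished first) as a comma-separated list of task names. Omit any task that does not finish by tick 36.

t=0: ready={A} → run A
t=1: ready={A} → run A
t=2: ready={A} → run A
t=3: ready={A,B} → run B
t=4: ready={A,B,D} → run B
t=5: ready={A,B,D} → run B
t=6: ready={A,D,F} → run F
t=7: ready={A,D,F} → run F
t=8: ready={A,D,F,G} → run G
t=9: ready={A,D,F,G} → run G
t=10: ready={A,D,F,G} → run G
t=11: ready={A,D,F,G} → run G
t=12: ready={A,D,F,G} → run G
t=13: ready={A,D,F,G} → run G
t=14: ready={A,D,F} → run F
t=15: ready={A,D,F} → run F
t=16: ready={A,D,F} → run F
t=17: ready={A,D,F} → run F
t=18: ready={A,D,F} → run F
t=19: ready={A,D,F} → run F
t=20: ready={A,D} → run A
t=21: ready={A,D} → run A
t=22: ready={A,D} → run A
t=23: ready={A,D} → run A
t=24: ready={D} → run D
t=25: ready={D} → run D
t=26: ready={D} → run D
t=27: ready={D} → run D
t=28: ready={D} → run D
t=29: (idle)
t=30: (idle)
t=31: (idle)
t=32: (idle)
t=33: (idle)
t=34: (idle)
t=35: (idle)
t=36: (idle)

completion order = B, G, F, A, D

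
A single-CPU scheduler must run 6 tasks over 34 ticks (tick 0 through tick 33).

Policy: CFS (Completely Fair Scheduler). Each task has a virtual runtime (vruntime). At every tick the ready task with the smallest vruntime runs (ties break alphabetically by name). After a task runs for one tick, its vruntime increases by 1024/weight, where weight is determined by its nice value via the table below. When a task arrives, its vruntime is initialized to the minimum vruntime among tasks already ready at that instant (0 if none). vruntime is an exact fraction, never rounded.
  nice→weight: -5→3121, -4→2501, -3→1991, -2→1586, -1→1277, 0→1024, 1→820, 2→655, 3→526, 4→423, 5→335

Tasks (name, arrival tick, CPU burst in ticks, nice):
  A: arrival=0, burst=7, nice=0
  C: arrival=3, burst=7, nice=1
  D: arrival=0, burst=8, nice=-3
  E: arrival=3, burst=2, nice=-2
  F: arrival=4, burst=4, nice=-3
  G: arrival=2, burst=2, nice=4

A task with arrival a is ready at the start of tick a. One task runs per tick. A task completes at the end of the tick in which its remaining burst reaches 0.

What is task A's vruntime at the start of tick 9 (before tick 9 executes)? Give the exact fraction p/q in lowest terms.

t=0: vr[A=0 D=0] → run A
t=1: vr[A=1 D=0] → run D
t=2: vr[A=1 D=1024/1991 G=1024/1991] → run D
t=3: vr[A=1 C=1024/1991 D=2048/1991 E=1024/1991 G=1024/1991] → run C
t=4: vr[A=1 C=719616/408155 D=2048/1991 E=1024/1991 F=1024/1991 G=1024/1991] → run E
t=5: vr[A=1 C=719616/408155 D=2048/1991 E=1831424/1578863 F=1024/1991 G=1024/1991] → run F
t=6: vr[A=1 C=719616/408155 D=2048/1991 E=1831424/1578863 F=2048/1991 G=1024/1991] → run G
t=7: vr[A=1 C=719616/408155 D=2048/1991 E=1831424/1578863 F=2048/1991 G=2471936/842193] → run A
t=8: vr[A=2 C=719616/408155 D=2048/1991 E=1831424/1578863 F=2048/1991 G=2471936/842193] → run D
t=9: vr[A=2 C=719616/408155 D=3072/1991 E=1831424/1578863 F=2048/1991 G=2471936/842193] → run F
t=10: vr[A=2 C=719616/408155 D=3072/1991 E=1831424/1578863 F=3072/1991 G=2471936/842193] → run E
t=11: vr[A=2 C=719616/408155 D=3072/1991 F=3072/1991 G=2471936/842193] → run D
t=12: vr[A=2 C=719616/408155 D=4096/1991 F=3072/1991 G=2471936/842193] → run F
t=13: vr[A=2 C=719616/408155 D=4096/1991 F=4096/1991 G=2471936/842193] → run C
t=14: vr[A=2 C=1229312/408155 D=4096/1991 F=4096/1991 G=2471936/842193] → run A
t=15: vr[A=3 C=1229312/408155 D=4096/1991 F=4096/1991 G=2471936/842193] → run D
t=16: vr[A=3 C=1229312/408155 D=5120/1991 F=4096/1991 G=2471936/842193] → run F
t=17: vr[A=3 C=1229312/408155 D=5120/1991 G=2471936/842193] → run D
t=18: vr[A=3 C=1229312/408155 D=6144/1991 G=2471936/842193] → run G
t=19: vr[A=3 C=1229312/408155 D=6144/1991] → run A
t=20: vr[A=4 C=1229312/408155 D=6144/1991] → run C
t=21: vr[A=4 C=1739008/408155 D=6144/1991] → run D
t=22: vr[A=4 C=1739008/408155 D=7168/1991] → run D
t=23: vr[A=4 C=1739008/408155] → run A
t=24: vr[A=5 C=1739008/408155] → run C
t=25: vr[A=5 C=2248704/408155] → run A
t=26: vr[A=6 C=2248704/408155] → run C
t=27: vr[A=6 C=551680/81631] → run A
t=28: vr[C=551680/81631] → run C
t=29: vr[C=3268096/408155] → run C
t=30: (idle)
t=31: (idle)
t=32: (idle)
t=33: (idle)

vruntime(A, start of tick 9) = 2/1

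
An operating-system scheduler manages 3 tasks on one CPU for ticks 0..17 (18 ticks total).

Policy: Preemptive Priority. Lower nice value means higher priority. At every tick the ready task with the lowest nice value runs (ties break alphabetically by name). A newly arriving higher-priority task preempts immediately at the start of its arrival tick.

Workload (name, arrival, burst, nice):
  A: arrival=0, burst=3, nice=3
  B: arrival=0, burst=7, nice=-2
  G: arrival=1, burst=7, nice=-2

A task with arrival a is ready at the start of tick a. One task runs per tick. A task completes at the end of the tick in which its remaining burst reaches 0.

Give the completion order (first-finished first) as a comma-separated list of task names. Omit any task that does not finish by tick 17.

t=0: ready={A,B} → run B
t=1: ready={A,B,G} → run B
t=2: ready={A,B,G} → run B
t=3: ready={A,B,G} → run B
t=4: ready={A,B,G} → run B
t=5: ready={A,B,G} → run B
t=6: ready={A,B,G} → run B
t=7: ready={A,G} → run G
t=8: ready={A,G} → run G
t=9: ready={A,G} → run G
t=10: ready={A,G} → run G
t=11: ready={A,G} → run G
t=12: ready={A,G} → run G
t=13: ready={A,G} → run G
t=14: ready={A} → run A
t=15: ready={A} → run A
t=16: ready={A} → run A
t=17: (idle)

completion order = B, G, A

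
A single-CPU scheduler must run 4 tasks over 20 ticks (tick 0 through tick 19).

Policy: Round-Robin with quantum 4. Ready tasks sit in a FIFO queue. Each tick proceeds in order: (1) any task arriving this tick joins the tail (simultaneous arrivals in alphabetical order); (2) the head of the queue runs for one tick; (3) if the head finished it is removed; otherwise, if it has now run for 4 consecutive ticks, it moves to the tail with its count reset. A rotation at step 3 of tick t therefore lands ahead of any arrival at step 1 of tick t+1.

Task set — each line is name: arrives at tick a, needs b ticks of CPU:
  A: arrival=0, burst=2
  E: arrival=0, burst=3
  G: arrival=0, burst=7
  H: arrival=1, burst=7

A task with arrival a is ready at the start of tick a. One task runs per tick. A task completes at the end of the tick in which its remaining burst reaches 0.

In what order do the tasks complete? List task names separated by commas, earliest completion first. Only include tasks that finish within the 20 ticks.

completion order = A, E, G, H

t=0: queue=[A,E,G] q_used=0 → run A
t=1: queue=[A,E,G,H] q_used=1 → run A
t=2: queue=[E,G,H] q_used=0 → run E
t=3: queue=[E,G,H] q_used=1 → run E
t=4: queue=[E,G,H] q_used=2 → run E
t=5: queue=[G,H] q_used=0 → run G
t=6: queue=[G,H] q_used=1 → run G
t=7: queue=[G,H] q_used=2 → run G
t=8: queue=[G,H] q_used=3 → run G
t=9: queue=[H,G] q_used=0 → run H
t=10: queue=[H,G] q_used=1 → run H
t=11: queue=[H,G] q_used=2 → run H
t=12: queue=[H,G] q_used=3 → run H
t=13: queue=[G,H] q_used=0 → run G
t=14: queue=[G,H] q_used=1 → run G
t=15: queue=[G,H] q_used=2 → run G
t=16: queue=[H] q_used=0 → run H
t=17: queue=[H] q_used=1 → run H
t=18: queue=[H] q_used=2 → run H
t=19: (idle)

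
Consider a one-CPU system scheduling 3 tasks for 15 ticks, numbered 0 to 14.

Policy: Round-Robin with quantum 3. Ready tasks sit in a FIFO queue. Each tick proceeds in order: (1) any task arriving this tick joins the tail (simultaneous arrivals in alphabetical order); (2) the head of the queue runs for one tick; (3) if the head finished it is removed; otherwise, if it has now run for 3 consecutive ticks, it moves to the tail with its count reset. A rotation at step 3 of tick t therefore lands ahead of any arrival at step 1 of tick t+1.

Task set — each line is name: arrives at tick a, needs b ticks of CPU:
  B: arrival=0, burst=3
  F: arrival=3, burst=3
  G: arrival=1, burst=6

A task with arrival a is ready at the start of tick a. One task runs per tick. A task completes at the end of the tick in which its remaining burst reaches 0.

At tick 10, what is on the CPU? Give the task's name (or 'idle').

running at tick 10 = G

t=0: queue=[B] q_used=0 → run B
t=1: queue=[B,G] q_used=1 → run B
t=2: queue=[B,G] q_used=2 → run B
t=3: queue=[G,F] q_used=0 → run G
t=4: queue=[G,F] q_used=1 → run G
t=5: queue=[G,F] q_used=2 → run G
t=6: queue=[F,G] q_used=0 → run F
t=7: queue=[F,G] q_used=1 → run F
t=8: queue=[F,G] q_used=2 → run F
t=9: queue=[G] q_used=0 → run G
t=10: queue=[G] q_used=1 → run G
t=11: queue=[G] q_used=2 → run G
t=12: (idle)
t=13: (idle)
t=14: (idle)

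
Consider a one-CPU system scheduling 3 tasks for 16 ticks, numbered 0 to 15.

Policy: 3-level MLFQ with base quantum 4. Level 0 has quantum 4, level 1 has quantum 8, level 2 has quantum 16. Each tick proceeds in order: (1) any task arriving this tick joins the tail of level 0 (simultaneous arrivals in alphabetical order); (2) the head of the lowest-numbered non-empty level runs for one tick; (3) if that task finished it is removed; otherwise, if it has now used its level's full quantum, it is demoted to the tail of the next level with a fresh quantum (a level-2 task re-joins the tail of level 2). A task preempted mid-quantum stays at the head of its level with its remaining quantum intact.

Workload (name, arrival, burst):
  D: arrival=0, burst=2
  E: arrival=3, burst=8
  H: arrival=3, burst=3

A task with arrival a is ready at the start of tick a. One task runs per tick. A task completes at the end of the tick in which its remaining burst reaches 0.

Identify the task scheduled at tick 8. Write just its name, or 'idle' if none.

t=0: L0/L1/L2 = D/-/- → run D
t=1: L0/L1/L2 = D/-/- → run D
t=2: (idle)
t=3: L0/L1/L2 = EH/-/- → run E
t=4: L0/L1/L2 = EH/-/- → run E
t=5: L0/L1/L2 = EH/-/- → run E
t=6: L0/L1/L2 = EH/-/- → run E
t=7: L0/L1/L2 = H/E/- → run H
t=8: L0/L1/L2 = H/E/- → run H
t=9: L0/L1/L2 = H/E/- → run H
t=10: L0/L1/L2 = -/E/- → run E
t=11: L0/L1/L2 = -/E/- → run E
t=12: L0/L1/L2 = -/E/- → run E
t=13: L0/L1/L2 = -/E/- → run E
t=14: (idle)
t=15: (idle)

running at tick 8 = H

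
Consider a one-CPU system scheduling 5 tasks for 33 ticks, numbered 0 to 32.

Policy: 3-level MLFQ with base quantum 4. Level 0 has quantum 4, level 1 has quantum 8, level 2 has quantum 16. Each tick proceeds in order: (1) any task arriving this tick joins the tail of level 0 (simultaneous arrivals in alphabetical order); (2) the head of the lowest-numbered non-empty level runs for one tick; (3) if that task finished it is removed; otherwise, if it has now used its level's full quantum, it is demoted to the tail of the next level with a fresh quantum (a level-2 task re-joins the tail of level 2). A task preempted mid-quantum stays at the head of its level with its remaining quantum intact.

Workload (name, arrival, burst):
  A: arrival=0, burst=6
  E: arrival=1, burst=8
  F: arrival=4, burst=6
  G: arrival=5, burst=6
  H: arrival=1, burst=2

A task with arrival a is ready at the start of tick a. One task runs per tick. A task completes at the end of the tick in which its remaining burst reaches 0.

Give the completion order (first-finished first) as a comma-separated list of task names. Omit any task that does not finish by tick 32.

t=0: L0/L1/L2 = A/-/- → run A
t=1: L0/L1/L2 = AEH/-/- → run A
t=2: L0/L1/L2 = AEH/-/- → run A
t=3: L0/L1/L2 = AEH/-/- → run A
t=4: L0/L1/L2 = EHF/A/- → run E
t=5: L0/L1/L2 = EHFG/A/- → run E
t=6: L0/L1/L2 = EHFG/A/- → run E
t=7: L0/L1/L2 = EHFG/A/- → run E
t=8: L0/L1/L2 = HFG/AE/- → run H
t=9: L0/L1/L2 = HFG/AE/- → run H
t=10: L0/L1/L2 = FG/AE/- → run F
t=11: L0/L1/L2 = FG/AE/- → run F
t=12: L0/L1/L2 = FG/AE/- → run F
t=13: L0/L1/L2 = FG/AE/- → run F
t=14: L0/L1/L2 = G/AEF/- → run G
t=15: L0/L1/L2 = G/AEF/- → run G
t=16: L0/L1/L2 = G/AEF/- → run G
t=17: L0/L1/L2 = G/AEF/- → run G
t=18: L0/L1/L2 = -/AEFG/- → run A
t=19: L0/L1/L2 = -/AEFG/- → run A
t=20: L0/L1/L2 = -/EFG/- → run E
t=21: L0/L1/L2 = -/EFG/- → run E
t=22: L0/L1/L2 = -/EFG/- → run E
t=23: L0/L1/L2 = -/EFG/- → run E
t=24: L0/L1/L2 = -/FG/- → run F
t=25: L0/L1/L2 = -/FG/- → run F
t=26: L0/L1/L2 = -/G/- → run G
t=27: L0/L1/L2 = -/G/- → run G
t=28: (idle)
t=29: (idle)
t=30: (idle)
t=31: (idle)
t=32: (idle)

completion order = H, A, E, F, G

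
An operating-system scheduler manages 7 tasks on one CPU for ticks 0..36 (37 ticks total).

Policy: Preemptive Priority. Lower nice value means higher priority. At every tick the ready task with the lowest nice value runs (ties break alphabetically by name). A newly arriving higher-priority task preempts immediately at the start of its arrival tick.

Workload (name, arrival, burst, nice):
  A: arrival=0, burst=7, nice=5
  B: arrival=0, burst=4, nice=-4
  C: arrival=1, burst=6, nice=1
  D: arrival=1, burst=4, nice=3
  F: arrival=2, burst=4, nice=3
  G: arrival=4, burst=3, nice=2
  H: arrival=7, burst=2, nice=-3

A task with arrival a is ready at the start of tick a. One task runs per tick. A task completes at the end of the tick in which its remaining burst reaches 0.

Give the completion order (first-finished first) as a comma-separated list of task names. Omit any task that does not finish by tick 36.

completion order = B, H, C, G, D, F, A

t=0: ready={A,B} → run B
t=1: ready={A,B,C,D} → run B
t=2: ready={A,B,C,D,F} → run B
t=3: ready={A,B,C,D,F} → run B
t=4: ready={A,C,D,F,G} → run C
t=5: ready={A,C,D,F,G} → run C
t=6: ready={A,C,D,F,G} → run C
t=7: ready={A,C,D,F,G,H} → run H
t=8: ready={A,C,D,F,G,H} → run H
t=9: ready={A,C,D,F,G} → run C
t=10: ready={A,C,D,F,G} → run C
t=11: ready={A,C,D,F,G} → run C
t=12: ready={A,D,F,G} → run G
t=13: ready={A,D,F,G} → run G
t=14: ready={A,D,F,G} → run G
t=15: ready={A,D,F} → run D
t=16: ready={A,D,F} → run D
t=17: ready={A,D,F} → run D
t=18: ready={A,D,F} → run D
t=19: ready={A,F} → run F
t=20: ready={A,F} → run F
t=21: ready={A,F} → run F
t=22: ready={A,F} → run F
t=23: ready={A} → run A
t=24: ready={A} → run A
t=25: ready={A} → run A
t=26: ready={A} → run A
t=27: ready={A} → run A
t=28: ready={A} → run A
t=29: ready={A} → run A
t=30: (idle)
t=31: (idle)
t=32: (idle)
t=33: (idle)
t=34: (idle)
t=35: (idle)
t=36: (idle)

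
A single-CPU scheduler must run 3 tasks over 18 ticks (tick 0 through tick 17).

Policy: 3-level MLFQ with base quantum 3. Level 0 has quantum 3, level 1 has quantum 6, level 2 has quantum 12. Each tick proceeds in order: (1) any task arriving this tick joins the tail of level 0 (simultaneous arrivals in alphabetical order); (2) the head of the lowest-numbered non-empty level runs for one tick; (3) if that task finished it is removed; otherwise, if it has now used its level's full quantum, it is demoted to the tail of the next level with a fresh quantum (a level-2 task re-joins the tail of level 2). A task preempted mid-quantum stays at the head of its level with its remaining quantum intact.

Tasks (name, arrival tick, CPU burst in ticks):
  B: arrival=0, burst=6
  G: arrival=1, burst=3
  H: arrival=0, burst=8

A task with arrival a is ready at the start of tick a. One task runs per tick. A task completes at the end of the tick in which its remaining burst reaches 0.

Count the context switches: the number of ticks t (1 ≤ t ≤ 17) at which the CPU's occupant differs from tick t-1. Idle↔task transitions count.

context switches = 5

t=0: L0/L1/L2 = BH/-/- → run B
t=1: L0/L1/L2 = BHG/-/- → run B
t=2: L0/L1/L2 = BHG/-/- → run B
t=3: L0/L1/L2 = HG/B/- → run H
t=4: L0/L1/L2 = HG/B/- → run H
t=5: L0/L1/L2 = HG/B/- → run H
t=6: L0/L1/L2 = G/BH/- → run G
t=7: L0/L1/L2 = G/BH/- → run G
t=8: L0/L1/L2 = G/BH/- → run G
t=9: L0/L1/L2 = -/BH/- → run B
t=10: L0/L1/L2 = -/BH/- → run B
t=11: L0/L1/L2 = -/BH/- → run B
t=12: L0/L1/L2 = -/H/- → run H
t=13: L0/L1/L2 = -/H/- → run H
t=14: L0/L1/L2 = -/H/- → run H
t=15: L0/L1/L2 = -/H/- → run H
t=16: L0/L1/L2 = -/H/- → run H
t=17: (idle)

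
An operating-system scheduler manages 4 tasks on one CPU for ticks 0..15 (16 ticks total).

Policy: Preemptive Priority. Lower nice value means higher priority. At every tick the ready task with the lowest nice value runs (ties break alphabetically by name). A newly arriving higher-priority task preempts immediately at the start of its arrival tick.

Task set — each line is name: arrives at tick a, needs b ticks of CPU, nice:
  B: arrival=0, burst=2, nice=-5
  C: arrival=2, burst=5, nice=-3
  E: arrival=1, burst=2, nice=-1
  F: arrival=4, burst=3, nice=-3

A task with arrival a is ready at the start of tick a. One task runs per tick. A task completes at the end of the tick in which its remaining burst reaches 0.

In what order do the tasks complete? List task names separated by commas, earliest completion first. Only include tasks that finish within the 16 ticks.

t=0: ready={B} → run B
t=1: ready={B,E} → run B
t=2: ready={C,E} → run C
t=3: ready={C,E} → run C
t=4: ready={C,E,F} → run C
t=5: ready={C,E,F} → run C
t=6: ready={C,E,F} → run C
t=7: ready={E,F} → run F
t=8: ready={E,F} → run F
t=9: ready={E,F} → run F
t=10: ready={E} → run E
t=11: ready={E} → run E
t=12: (idle)
t=13: (idle)
t=14: (idle)
t=15: (idle)

completion order = B, C, F, E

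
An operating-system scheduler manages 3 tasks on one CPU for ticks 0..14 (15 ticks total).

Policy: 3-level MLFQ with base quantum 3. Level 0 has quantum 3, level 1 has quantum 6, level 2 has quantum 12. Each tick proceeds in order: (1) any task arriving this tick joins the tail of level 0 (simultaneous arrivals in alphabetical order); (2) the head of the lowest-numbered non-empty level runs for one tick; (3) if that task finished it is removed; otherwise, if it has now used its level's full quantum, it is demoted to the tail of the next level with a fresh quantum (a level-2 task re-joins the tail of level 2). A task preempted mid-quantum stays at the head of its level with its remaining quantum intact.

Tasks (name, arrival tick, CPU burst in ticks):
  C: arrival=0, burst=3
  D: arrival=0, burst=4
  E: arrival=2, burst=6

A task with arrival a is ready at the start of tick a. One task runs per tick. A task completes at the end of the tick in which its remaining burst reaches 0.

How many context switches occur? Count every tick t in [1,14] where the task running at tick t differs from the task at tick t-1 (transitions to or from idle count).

t=0: L0/L1/L2 = CD/-/- → run C
t=1: L0/L1/L2 = CD/-/- → run C
t=2: L0/L1/L2 = CDE/-/- → run C
t=3: L0/L1/L2 = DE/-/- → run D
t=4: L0/L1/L2 = DE/-/- → run D
t=5: L0/L1/L2 = DE/-/- → run D
t=6: L0/L1/L2 = E/D/- → run E
t=7: L0/L1/L2 = E/D/- → run E
t=8: L0/L1/L2 = E/D/- → run E
t=9: L0/L1/L2 = -/DE/- → run D
t=10: L0/L1/L2 = -/E/- → run E
t=11: L0/L1/L2 = -/E/- → run E
t=12: L0/L1/L2 = -/E/- → run E
t=13: (idle)
t=14: (idle)

context switches = 5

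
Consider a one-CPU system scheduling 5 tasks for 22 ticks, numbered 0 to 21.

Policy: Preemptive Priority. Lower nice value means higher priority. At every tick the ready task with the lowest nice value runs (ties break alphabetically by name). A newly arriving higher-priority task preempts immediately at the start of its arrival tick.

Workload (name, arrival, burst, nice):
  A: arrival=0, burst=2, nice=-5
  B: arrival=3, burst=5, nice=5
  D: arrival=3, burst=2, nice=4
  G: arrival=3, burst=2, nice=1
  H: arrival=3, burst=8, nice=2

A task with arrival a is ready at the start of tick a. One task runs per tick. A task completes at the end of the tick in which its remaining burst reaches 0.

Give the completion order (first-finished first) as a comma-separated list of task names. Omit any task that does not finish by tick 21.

completion order = A, G, H, D, B

t=0: ready={A} → run A
t=1: ready={A} → run A
t=2: (idle)
t=3: ready={B,D,G,H} → run G
t=4: ready={B,D,G,H} → run G
t=5: ready={B,D,H} → run H
t=6: ready={B,D,H} → run H
t=7: ready={B,D,H} → run H
t=8: ready={B,D,H} → run H
t=9: ready={B,D,H} → run H
t=10: ready={B,D,H} → run H
t=11: ready={B,D,H} → run H
t=12: ready={B,D,H} → run H
t=13: ready={B,D} → run D
t=14: ready={B,D} → run D
t=15: ready={B} → run B
t=16: ready={B} → run B
t=17: ready={B} → run B
t=18: ready={B} → run B
t=19: ready={B} → run B
t=20: (idle)
t=21: (idle)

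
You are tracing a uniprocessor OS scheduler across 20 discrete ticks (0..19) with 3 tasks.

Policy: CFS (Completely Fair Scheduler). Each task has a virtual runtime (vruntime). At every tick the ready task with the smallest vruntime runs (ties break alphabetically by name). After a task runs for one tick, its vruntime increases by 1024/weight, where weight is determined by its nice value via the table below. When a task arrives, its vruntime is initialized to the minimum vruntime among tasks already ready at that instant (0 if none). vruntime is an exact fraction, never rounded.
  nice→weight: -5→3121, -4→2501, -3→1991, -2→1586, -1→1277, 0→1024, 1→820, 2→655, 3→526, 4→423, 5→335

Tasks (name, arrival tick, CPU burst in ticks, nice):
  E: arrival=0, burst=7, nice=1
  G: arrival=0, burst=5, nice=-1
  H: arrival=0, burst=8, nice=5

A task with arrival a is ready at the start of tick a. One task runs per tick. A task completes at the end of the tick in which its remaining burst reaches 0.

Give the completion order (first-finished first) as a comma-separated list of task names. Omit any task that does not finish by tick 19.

completion order = G, E, H

t=0: vr[E=0 G=0 H=0] → run E
t=1: vr[E=256/205 G=0 H=0] → run G
t=2: vr[E=256/205 G=1024/1277 H=0] → run H
t=3: vr[E=256/205 G=1024/1277 H=1024/335] → run G
t=4: vr[E=256/205 G=2048/1277 H=1024/335] → run E
t=5: vr[E=512/205 G=2048/1277 H=1024/335] → run G
t=6: vr[E=512/205 G=3072/1277 H=1024/335] → run G
t=7: vr[E=512/205 G=4096/1277 H=1024/335] → run E
t=8: vr[E=768/205 G=4096/1277 H=1024/335] → run H
t=9: vr[E=768/205 G=4096/1277 H=2048/335] → run G
t=10: vr[E=768/205 H=2048/335] → run E
t=11: vr[E=1024/205 H=2048/335] → run E
t=12: vr[E=256/41 H=2048/335] → run H
t=13: vr[E=256/41 H=3072/335] → run E
t=14: vr[E=1536/205 H=3072/335] → run E
t=15: vr[H=3072/335] → run H
t=16: vr[H=4096/335] → run H
t=17: vr[H=1024/67] → run H
t=18: vr[H=6144/335] → run H
t=19: vr[H=7168/335] → run H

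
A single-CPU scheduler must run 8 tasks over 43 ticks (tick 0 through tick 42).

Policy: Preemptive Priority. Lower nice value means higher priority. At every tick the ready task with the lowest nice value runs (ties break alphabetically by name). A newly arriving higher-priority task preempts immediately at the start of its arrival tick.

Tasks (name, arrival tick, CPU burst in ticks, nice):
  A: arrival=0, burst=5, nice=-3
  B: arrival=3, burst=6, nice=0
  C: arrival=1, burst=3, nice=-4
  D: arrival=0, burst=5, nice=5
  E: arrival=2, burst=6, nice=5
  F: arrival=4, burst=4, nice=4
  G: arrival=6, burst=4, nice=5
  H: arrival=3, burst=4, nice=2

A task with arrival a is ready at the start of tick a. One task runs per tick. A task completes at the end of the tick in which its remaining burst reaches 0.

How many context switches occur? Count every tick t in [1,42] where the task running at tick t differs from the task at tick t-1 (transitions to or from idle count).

t=0: ready={A,D} → run A
t=1: ready={A,C,D} → run C
t=2: ready={A,C,D,E} → run C
t=3: ready={A,B,C,D,E,H} → run C
t=4: ready={A,B,D,E,F,H} → run A
t=5: ready={A,B,D,E,F,H} → run A
t=6: ready={A,B,D,E,F,G,H} → run A
t=7: ready={A,B,D,E,F,G,H} → run A
t=8: ready={B,D,E,F,G,H} → run B
t=9: ready={B,D,E,F,G,H} → run B
t=10: ready={B,D,E,F,G,H} → run B
t=11: ready={B,D,E,F,G,H} → run B
t=12: ready={B,D,E,F,G,H} → run B
t=13: ready={B,D,E,F,G,H} → run B
t=14: ready={D,E,F,G,H} → run H
t=15: ready={D,E,F,G,H} → run H
t=16: ready={D,E,F,G,H} → run H
t=17: ready={D,E,F,G,H} → run H
t=18: ready={D,E,F,G} → run F
t=19: ready={D,E,F,G} → run F
t=20: ready={D,E,F,G} → run F
t=21: ready={D,E,F,G} → run F
t=22: ready={D,E,G} → run D
t=23: ready={D,E,G} → run D
t=24: ready={D,E,G} → run D
t=25: ready={D,E,G} → run D
t=26: ready={D,E,G} → run D
t=27: ready={E,G} → run E
t=28: ready={E,G} → run E
t=29: ready={E,G} → run E
t=30: ready={E,G} → run E
t=31: ready={E,G} → run E
t=32: ready={E,G} → run E
t=33: ready={G} → run G
t=34: ready={G} → run G
t=35: ready={G} → run G
t=36: ready={G} → run G
t=37: (idle)
t=38: (idle)
t=39: (idle)
t=40: (idle)
t=41: (idle)
t=42: (idle)

context switches = 9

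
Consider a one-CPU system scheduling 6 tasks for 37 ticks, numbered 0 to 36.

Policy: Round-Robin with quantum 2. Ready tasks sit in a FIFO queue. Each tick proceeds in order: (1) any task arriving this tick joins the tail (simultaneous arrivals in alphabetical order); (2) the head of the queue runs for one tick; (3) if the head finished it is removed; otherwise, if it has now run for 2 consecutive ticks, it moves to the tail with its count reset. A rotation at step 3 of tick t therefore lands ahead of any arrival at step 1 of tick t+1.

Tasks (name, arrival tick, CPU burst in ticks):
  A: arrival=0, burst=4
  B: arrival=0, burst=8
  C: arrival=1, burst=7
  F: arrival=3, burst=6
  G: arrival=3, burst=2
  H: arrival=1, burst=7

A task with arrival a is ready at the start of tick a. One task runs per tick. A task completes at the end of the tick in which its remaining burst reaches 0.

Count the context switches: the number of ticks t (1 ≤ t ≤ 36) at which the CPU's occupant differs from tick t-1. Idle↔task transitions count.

t=0: queue=[A,B] q_used=0 → run A
t=1: queue=[A,B,C,H] q_used=1 → run A
t=2: queue=[B,C,H,A] q_used=0 → run B
t=3: queue=[B,C,H,A,F,G] q_used=1 → run B
t=4: queue=[C,H,A,F,G,B] q_used=0 → run C
t=5: queue=[C,H,A,F,G,B] q_used=1 → run C
t=6: queue=[H,A,F,G,B,C] q_used=0 → run H
t=7: queue=[H,A,F,G,B,C] q_used=1 → run H
t=8: queue=[A,F,G,B,C,H] q_used=0 → run A
t=9: queue=[A,F,G,B,C,H] q_used=1 → run A
t=10: queue=[F,G,B,C,H] q_used=0 → run F
t=11: queue=[F,G,B,C,H] q_used=1 → run F
t=12: queue=[G,B,C,H,F] q_used=0 → run G
t=13: queue=[G,B,C,H,F] q_used=1 → run G
t=14: queue=[B,C,H,F] q_used=0 → run B
t=15: queue=[B,C,H,F] q_used=1 → run B
t=16: queue=[C,H,F,B] q_used=0 → run C
t=17: queue=[C,H,F,B] q_used=1 → run C
t=18: queue=[H,F,B,C] q_used=0 → run H
t=19: queue=[H,F,B,C] q_used=1 → run H
t=20: queue=[F,B,C,H] q_used=0 → run F
t=21: queue=[F,B,C,H] q_used=1 → run F
t=22: queue=[B,C,H,F] q_used=0 → run B
t=23: queue=[B,C,H,F] q_used=1 → run B
t=24: queue=[C,H,F,B] q_used=0 → run C
t=25: queue=[C,H,F,B] q_used=1 → run C
t=26: queue=[H,F,B,C] q_used=0 → run H
t=27: queue=[H,F,B,C] q_used=1 → run H
t=28: queue=[F,B,C,H] q_used=0 → run F
t=29: queue=[F,B,C,H] q_used=1 → run F
t=30: queue=[B,C,H] q_used=0 → run B
t=31: queue=[B,C,H] q_used=1 → run B
t=32: queue=[C,H] q_used=0 → run C
t=33: queue=[H] q_used=0 → run H
t=34: (idle)
t=35: (idle)
t=36: (idle)

context switches = 18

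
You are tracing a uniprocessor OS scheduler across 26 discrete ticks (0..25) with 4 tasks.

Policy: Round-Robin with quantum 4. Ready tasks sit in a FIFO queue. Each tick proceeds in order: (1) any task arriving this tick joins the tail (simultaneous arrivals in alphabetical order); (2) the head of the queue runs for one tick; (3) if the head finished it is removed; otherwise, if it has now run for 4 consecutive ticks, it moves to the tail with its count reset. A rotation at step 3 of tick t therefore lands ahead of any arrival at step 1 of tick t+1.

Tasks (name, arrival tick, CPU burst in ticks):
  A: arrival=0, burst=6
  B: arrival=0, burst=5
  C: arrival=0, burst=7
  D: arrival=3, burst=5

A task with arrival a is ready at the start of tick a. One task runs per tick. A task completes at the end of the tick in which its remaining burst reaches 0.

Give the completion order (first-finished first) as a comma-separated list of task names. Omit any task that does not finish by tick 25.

t=0: queue=[A,B,C] q_used=0 → run A
t=1: queue=[A,B,C] q_used=1 → run A
t=2: queue=[A,B,C] q_used=2 → run A
t=3: queue=[A,B,C,D] q_used=3 → run A
t=4: queue=[B,C,D,A] q_used=0 → run B
t=5: queue=[B,C,D,A] q_used=1 → run B
t=6: queue=[B,C,D,A] q_used=2 → run B
t=7: queue=[B,C,D,A] q_used=3 → run B
t=8: queue=[C,D,A,B] q_used=0 → run C
t=9: queue=[C,D,A,B] q_used=1 → run C
t=10: queue=[C,D,A,B] q_used=2 → run C
t=11: queue=[C,D,A,B] q_used=3 → run C
t=12: queue=[D,A,B,C] q_used=0 → run D
t=13: queue=[D,A,B,C] q_used=1 → run D
t=14: queue=[D,A,B,C] q_used=2 → run D
t=15: queue=[D,A,B,C] q_used=3 → run D
t=16: queue=[A,B,C,D] q_used=0 → run A
t=17: queue=[A,B,C,D] q_used=1 → run A
t=18: queue=[B,C,D] q_used=0 → run B
t=19: queue=[C,D] q_used=0 → run C
t=20: queue=[C,D] q_used=1 → run C
t=21: queue=[C,D] q_used=2 → run C
t=22: queue=[D] q_used=0 → run D
t=23: (idle)
t=24: (idle)
t=25: (idle)

completion order = A, B, C, D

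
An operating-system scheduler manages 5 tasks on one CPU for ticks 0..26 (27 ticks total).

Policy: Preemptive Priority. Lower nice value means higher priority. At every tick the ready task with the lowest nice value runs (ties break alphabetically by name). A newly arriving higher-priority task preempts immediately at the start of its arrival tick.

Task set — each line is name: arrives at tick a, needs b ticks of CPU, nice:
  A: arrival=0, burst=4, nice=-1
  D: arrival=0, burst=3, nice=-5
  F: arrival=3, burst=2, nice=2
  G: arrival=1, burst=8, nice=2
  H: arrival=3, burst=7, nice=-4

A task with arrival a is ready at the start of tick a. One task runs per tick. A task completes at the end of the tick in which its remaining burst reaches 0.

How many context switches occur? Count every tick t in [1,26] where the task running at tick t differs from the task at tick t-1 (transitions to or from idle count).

context switches = 5

t=0: ready={A,D} → run D
t=1: ready={A,D,G} → run D
t=2: ready={A,D,G} → run D
t=3: ready={A,F,G,H} → run H
t=4: ready={A,F,G,H} → run H
t=5: ready={A,F,G,H} → run H
t=6: ready={A,F,G,H} → run H
t=7: ready={A,F,G,H} → run H
t=8: ready={A,F,G,H} → run H
t=9: ready={A,F,G,H} → run H
t=10: ready={A,F,G} → run A
t=11: ready={A,F,G} → run A
t=12: ready={A,F,G} → run A
t=13: ready={A,F,G} → run A
t=14: ready={F,G} → run F
t=15: ready={F,G} → run F
t=16: ready={G} → run G
t=17: ready={G} → run G
t=18: ready={G} → run G
t=19: ready={G} → run G
t=20: ready={G} → run G
t=21: ready={G} → run G
t=22: ready={G} → run G
t=23: ready={G} → run G
t=24: (idle)
t=25: (idle)
t=26: (idle)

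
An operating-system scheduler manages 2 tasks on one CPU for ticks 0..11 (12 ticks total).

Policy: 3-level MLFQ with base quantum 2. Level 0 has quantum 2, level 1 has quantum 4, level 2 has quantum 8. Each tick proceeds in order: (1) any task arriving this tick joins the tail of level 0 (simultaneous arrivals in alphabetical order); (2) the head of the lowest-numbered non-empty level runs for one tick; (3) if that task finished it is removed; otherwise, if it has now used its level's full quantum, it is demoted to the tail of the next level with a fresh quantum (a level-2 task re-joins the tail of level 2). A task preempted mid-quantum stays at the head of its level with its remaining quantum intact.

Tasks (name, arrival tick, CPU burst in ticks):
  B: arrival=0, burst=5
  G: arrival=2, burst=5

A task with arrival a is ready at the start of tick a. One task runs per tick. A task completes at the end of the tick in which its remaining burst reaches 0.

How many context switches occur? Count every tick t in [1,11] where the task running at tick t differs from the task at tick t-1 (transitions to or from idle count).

context switches = 4

t=0: L0/L1/L2 = B/-/- → run B
t=1: L0/L1/L2 = B/-/- → run B
t=2: L0/L1/L2 = G/B/- → run G
t=3: L0/L1/L2 = G/B/- → run G
t=4: L0/L1/L2 = -/BG/- → run B
t=5: L0/L1/L2 = -/BG/- → run B
t=6: L0/L1/L2 = -/BG/- → run B
t=7: L0/L1/L2 = -/G/- → run G
t=8: L0/L1/L2 = -/G/- → run G
t=9: L0/L1/L2 = -/G/- → run G
t=10: (idle)
t=11: (idle)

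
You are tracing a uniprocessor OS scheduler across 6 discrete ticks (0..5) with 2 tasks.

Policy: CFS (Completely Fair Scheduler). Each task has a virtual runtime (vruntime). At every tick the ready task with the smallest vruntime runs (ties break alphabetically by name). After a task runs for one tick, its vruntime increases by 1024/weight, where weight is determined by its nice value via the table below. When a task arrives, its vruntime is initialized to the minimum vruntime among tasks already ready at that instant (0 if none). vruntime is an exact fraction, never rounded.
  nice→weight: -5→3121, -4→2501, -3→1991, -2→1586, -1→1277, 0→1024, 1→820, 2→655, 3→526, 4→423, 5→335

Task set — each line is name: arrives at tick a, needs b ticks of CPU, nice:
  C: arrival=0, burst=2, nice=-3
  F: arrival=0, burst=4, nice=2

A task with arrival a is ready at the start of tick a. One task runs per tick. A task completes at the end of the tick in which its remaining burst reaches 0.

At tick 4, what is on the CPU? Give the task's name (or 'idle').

t=0: vr[C=0 F=0] → run C
t=1: vr[C=1024/1991 F=0] → run F
t=2: vr[C=1024/1991 F=1024/655] → run C
t=3: vr[F=1024/655] → run F
t=4: vr[F=2048/655] → run F
t=5: vr[F=3072/655] → run F

running at tick 4 = F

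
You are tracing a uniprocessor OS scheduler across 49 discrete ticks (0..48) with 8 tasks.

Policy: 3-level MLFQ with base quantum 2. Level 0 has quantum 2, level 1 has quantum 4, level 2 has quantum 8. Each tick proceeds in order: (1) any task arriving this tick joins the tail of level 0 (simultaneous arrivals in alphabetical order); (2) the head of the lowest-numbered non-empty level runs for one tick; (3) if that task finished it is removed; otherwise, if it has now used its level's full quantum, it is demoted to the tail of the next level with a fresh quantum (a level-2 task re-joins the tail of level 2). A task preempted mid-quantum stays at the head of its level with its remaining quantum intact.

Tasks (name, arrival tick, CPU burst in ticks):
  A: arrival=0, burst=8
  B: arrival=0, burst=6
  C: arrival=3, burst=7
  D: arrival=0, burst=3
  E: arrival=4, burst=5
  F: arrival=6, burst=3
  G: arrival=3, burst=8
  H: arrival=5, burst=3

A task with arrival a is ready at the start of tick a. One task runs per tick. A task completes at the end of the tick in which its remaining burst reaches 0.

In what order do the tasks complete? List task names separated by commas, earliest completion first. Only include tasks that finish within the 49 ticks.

completion order = B, D, E, H, F, A, C, G

t=0: L0/L1/L2 = ABD/-/- → run A
t=1: L0/L1/L2 = ABD/-/- → run A
t=2: L0/L1/L2 = BD/A/- → run B
t=3: L0/L1/L2 = BDCG/A/- → run B
t=4: L0/L1/L2 = DCGE/AB/- → run D
t=5: L0/L1/L2 = DCGEH/AB/- → run D
t=6: L0/L1/L2 = CGEHF/ABD/- → run C
t=7: L0/L1/L2 = CGEHF/ABD/- → run C
t=8: L0/L1/L2 = GEHF/ABDC/- → run G
t=9: L0/L1/L2 = GEHF/ABDC/- → run G
t=10: L0/L1/L2 = EHF/ABDCG/- → run E
t=11: L0/L1/L2 = EHF/ABDCG/- → run E
t=12: L0/L1/L2 = HF/ABDCGE/- → run H
t=13: L0/L1/L2 = HF/ABDCGE/- → run H
t=14: L0/L1/L2 = F/ABDCGEH/- → run F
t=15: L0/L1/L2 = F/ABDCGEH/- → run F
t=16: L0/L1/L2 = -/ABDCGEHF/- → run A
t=17: L0/L1/L2 = -/ABDCGEHF/- → run A
t=18: L0/L1/L2 = -/ABDCGEHF/- → run A
t=19: L0/L1/L2 = -/ABDCGEHF/- → run A
t=20: L0/L1/L2 = -/BDCGEHF/A → run B
t=21: L0/L1/L2 = -/BDCGEHF/A → run B
t=22: L0/L1/L2 = -/BDCGEHF/A → run B
t=23: L0/L1/L2 = -/BDCGEHF/A → run B
t=24: L0/L1/L2 = -/DCGEHF/A → run D
t=25: L0/L1/L2 = -/CGEHF/A → run C
t=26: L0/L1/L2 = -/CGEHF/A → run C
t=27: L0/L1/L2 = -/CGEHF/A → run C
t=28: L0/L1/L2 = -/CGEHF/A → run C
t=29: L0/L1/L2 = -/GEHF/AC → run G
t=30: L0/L1/L2 = -/GEHF/AC → run G
t=31: L0/L1/L2 = -/GEHF/AC → run G
t=32: L0/L1/L2 = -/GEHF/AC → run G
t=33: L0/L1/L2 = -/EHF/ACG → run E
t=34: L0/L1/L2 = -/EHF/ACG → run E
t=35: L0/L1/L2 = -/EHF/ACG → run E
t=36: L0/L1/L2 = -/HF/ACG → run H
t=37: L0/L1/L2 = -/F/ACG → run F
t=38: L0/L1/L2 = -/-/ACG → run A
t=39: L0/L1/L2 = -/-/ACG → run A
t=40: L0/L1/L2 = -/-/CG → run C
t=41: L0/L1/L2 = -/-/G → run G
t=42: L0/L1/L2 = -/-/G → run G
t=43: (idle)
t=44: (idle)
t=45: (idle)
t=46: (idle)
t=47: (idle)
t=48: (idle)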